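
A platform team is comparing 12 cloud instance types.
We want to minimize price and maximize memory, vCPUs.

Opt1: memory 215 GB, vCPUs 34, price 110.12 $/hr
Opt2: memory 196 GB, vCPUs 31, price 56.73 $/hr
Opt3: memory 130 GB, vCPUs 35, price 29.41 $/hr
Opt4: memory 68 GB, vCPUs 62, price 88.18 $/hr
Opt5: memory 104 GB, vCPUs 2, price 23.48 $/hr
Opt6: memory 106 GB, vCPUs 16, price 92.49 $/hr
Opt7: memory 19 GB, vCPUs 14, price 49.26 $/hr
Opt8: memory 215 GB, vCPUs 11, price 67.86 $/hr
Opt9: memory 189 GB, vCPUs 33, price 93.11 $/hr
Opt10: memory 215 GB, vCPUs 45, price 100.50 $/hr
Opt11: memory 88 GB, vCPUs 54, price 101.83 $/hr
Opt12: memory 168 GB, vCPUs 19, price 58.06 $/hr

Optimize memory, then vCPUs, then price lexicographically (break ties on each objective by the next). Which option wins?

Opt10

First maximize memory: best is 215, kept {Opt1, Opt8, Opt10}.
Then maximize vCPUs: best is 45, kept {Opt10}.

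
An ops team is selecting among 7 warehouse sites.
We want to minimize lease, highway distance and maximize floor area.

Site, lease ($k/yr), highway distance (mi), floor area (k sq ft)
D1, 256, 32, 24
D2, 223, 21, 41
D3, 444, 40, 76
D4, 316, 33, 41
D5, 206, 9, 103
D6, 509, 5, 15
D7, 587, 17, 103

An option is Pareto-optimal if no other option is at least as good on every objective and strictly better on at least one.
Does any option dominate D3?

Yes

D5 vs D3: lease 206≤444, highway distance 9≤40, floor area 103≥76 — D5 is at least as good on every objective and strictly better on at least one, so D5 dominates D3.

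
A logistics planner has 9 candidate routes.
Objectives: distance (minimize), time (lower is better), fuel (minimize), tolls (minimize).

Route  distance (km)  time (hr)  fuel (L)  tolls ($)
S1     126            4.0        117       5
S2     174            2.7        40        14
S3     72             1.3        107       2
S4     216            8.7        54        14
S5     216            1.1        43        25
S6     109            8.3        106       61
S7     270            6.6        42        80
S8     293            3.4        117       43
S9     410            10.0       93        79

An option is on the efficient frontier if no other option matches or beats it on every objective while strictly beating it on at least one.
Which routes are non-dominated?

S1: dominated by S3 (distance 72≤126, time 1.3≤4.0, fuel 107≤117, tolls 2≤5).
S2: not dominated (best fuel).
S3: not dominated (best distance).
S4: dominated by S2 (distance 174≤216, time 2.7≤8.7, fuel 40≤54, tolls 14≤14).
S5: not dominated (best time).
S6: not dominated.
S7: dominated by S2 (distance 174≤270, time 2.7≤6.6, fuel 40≤42, tolls 14≤80).
S8: dominated by S2 (distance 174≤293, time 2.7≤3.4, fuel 40≤117, tolls 14≤43).
S9: dominated by S2 (distance 174≤410, time 2.7≤10.0, fuel 40≤93, tolls 14≤79).

S2, S3, S5, S6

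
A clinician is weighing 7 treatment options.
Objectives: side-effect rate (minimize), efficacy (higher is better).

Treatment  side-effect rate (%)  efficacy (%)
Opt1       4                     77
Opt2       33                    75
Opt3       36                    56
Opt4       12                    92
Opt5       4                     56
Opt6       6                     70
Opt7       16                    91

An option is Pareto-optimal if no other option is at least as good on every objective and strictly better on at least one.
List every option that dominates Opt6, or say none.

Opt1: side-effect rate 4≤6, efficacy 77≥70 — dominates Opt6.
Others (Opt2, Opt3, Opt4, Opt5, Opt7) are each worse than Opt6 on at least one objective.

Opt1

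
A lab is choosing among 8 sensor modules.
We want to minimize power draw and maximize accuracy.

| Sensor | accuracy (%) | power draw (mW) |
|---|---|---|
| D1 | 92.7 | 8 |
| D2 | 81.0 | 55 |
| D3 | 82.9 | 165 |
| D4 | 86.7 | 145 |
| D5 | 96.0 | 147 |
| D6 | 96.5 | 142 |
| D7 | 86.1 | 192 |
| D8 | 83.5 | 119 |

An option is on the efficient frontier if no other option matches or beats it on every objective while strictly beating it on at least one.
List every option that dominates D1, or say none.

D2: worse on accuracy (81.0 vs 92.7).
D3: worse on accuracy (82.9 vs 92.7).
D4: worse on accuracy (86.7 vs 92.7).
D5: worse on power draw (147 vs 8).
D6: worse on power draw (142 vs 8).
D7: worse on accuracy (86.1 vs 92.7).
D8: worse on accuracy (83.5 vs 92.7).
No option dominates D1.

none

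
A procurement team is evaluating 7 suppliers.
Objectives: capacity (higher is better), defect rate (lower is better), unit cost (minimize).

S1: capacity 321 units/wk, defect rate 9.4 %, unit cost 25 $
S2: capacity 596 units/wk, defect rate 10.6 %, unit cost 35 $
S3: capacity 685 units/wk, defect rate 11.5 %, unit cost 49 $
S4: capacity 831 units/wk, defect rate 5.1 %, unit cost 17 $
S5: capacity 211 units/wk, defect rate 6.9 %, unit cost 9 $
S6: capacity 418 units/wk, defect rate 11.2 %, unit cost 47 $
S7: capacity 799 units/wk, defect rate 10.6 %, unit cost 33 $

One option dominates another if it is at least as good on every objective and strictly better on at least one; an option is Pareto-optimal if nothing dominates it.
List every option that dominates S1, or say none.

S4: capacity 831≥321, defect rate 5.1≤9.4, unit cost 17≤25 — dominates S1.
Others (S2, S3, S5, S6, S7) are each worse than S1 on at least one objective.

S4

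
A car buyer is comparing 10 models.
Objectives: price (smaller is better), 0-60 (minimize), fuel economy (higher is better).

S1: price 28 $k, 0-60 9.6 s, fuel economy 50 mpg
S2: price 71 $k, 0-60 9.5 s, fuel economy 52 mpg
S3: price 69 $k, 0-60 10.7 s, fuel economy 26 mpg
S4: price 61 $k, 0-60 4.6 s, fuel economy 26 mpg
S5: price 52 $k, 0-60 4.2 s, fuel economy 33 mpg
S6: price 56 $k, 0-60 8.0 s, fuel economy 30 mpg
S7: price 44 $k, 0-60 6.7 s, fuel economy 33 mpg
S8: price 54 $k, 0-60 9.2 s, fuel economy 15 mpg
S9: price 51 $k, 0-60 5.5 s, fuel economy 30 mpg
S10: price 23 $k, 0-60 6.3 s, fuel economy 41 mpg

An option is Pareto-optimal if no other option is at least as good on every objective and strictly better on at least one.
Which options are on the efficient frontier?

S1: not dominated.
S2: not dominated (best fuel economy).
S3: dominated by S1 (price 28≤69, 0-60 9.6≤10.7, fuel economy 50≥26).
S4: dominated by S5 (price 52≤61, 0-60 4.2≤4.6, fuel economy 33≥26).
S5: not dominated (best 0-60).
S6: dominated by S5 (price 52≤56, 0-60 4.2≤8.0, fuel economy 33≥30).
S7: dominated by S10 (price 23≤44, 0-60 6.3≤6.7, fuel economy 41≥33).
S8: dominated by S5 (price 52≤54, 0-60 4.2≤9.2, fuel economy 33≥15).
S9: not dominated.
S10: not dominated (best price).

S1, S2, S5, S9, S10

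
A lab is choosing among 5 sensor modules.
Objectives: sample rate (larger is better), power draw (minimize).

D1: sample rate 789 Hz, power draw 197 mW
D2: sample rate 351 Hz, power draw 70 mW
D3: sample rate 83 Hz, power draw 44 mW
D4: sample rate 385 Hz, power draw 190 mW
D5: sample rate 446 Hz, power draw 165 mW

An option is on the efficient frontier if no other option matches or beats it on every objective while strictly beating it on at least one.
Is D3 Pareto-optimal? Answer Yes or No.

Yes

D1: worse on power draw (197 vs 44).
D2: worse on power draw (70 vs 44).
D4: worse on power draw (190 vs 44).
D5: worse on power draw (165 vs 44).
No option is at least as good as D3 on every objective and strictly better on one.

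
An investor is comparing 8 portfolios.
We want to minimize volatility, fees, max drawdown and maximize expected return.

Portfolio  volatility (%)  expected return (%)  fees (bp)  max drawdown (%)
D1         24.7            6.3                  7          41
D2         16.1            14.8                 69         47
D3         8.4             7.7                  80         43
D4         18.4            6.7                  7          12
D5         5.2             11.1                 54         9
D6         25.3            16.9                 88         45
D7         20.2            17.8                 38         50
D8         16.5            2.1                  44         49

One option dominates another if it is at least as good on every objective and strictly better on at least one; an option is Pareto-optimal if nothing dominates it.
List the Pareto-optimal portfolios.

D2, D4, D5, D6, D7, D8

D1: dominated by D4 (volatility 18.4≤24.7, expected return 6.7≥6.3, fees 7≤7, max drawdown 12≤41).
D2: not dominated.
D3: dominated by D5 (volatility 5.2≤8.4, expected return 11.1≥7.7, fees 54≤80, max drawdown 9≤43).
D4: not dominated.
D5: not dominated (best volatility).
D6: not dominated.
D7: not dominated (best expected return).
D8: not dominated.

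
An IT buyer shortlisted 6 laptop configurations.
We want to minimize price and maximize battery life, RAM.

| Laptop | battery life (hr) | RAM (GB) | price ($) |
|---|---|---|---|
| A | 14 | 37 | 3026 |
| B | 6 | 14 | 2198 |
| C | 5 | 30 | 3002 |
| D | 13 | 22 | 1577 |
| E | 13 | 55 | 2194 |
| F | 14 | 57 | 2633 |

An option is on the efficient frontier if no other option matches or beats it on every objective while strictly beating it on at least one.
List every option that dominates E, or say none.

none

A: worse on RAM (37 vs 55).
B: worse on battery life (6 vs 13).
C: worse on battery life (5 vs 13).
D: worse on RAM (22 vs 55).
F: worse on price (2633 vs 2194).
No option dominates E.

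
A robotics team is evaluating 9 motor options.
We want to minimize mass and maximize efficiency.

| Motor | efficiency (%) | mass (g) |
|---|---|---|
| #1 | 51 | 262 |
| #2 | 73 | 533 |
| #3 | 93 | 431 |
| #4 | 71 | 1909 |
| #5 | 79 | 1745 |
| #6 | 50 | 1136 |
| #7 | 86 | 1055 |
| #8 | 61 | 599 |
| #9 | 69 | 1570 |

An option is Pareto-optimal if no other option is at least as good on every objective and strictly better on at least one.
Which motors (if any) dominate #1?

none

#2: worse on mass (533 vs 262).
#3: worse on mass (431 vs 262).
#4: worse on mass (1909 vs 262).
#5: worse on mass (1745 vs 262).
#6: worse on efficiency (50 vs 51).
#7: worse on mass (1055 vs 262).
#8: worse on mass (599 vs 262).
#9: worse on mass (1570 vs 262).
No option dominates #1.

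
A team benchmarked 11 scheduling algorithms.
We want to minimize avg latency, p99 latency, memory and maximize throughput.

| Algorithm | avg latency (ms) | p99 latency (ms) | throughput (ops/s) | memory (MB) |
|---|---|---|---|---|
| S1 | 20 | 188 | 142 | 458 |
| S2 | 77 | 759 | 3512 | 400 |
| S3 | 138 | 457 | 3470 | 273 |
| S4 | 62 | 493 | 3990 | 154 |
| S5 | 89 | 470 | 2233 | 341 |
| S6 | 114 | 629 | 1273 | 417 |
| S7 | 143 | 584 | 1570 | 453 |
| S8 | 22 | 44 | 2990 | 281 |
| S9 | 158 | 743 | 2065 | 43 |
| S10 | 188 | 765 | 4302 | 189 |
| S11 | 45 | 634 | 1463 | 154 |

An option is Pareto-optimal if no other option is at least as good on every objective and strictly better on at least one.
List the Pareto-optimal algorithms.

S1: not dominated (best avg latency).
S2: dominated by S4 (avg latency 62≤77, p99 latency 493≤759, throughput 3990≥3512, memory 154≤400).
S3: not dominated.
S4: not dominated.
S5: dominated by S8 (avg latency 22≤89, p99 latency 44≤470, throughput 2990≥2233, memory 281≤341).
S6: dominated by S4 (avg latency 62≤114, p99 latency 493≤629, throughput 3990≥1273, memory 154≤417).
S7: dominated by S3 (avg latency 138≤143, p99 latency 457≤584, throughput 3470≥1570, memory 273≤453).
S8: not dominated (best p99 latency).
S9: not dominated (best memory).
S10: not dominated (best throughput).
S11: not dominated.

S1, S3, S4, S8, S9, S10, S11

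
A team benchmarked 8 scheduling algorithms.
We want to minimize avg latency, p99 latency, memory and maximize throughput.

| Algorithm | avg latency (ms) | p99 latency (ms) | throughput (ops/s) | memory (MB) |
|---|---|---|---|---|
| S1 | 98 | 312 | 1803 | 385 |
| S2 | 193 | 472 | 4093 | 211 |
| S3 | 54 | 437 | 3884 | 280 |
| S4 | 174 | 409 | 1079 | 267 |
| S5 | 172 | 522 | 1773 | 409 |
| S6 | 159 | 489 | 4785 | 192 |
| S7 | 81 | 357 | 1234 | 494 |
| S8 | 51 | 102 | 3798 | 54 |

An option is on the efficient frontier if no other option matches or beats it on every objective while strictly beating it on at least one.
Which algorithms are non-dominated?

S1: dominated by S8 (avg latency 51≤98, p99 latency 102≤312, throughput 3798≥1803, memory 54≤385).
S2: not dominated.
S3: not dominated.
S4: dominated by S8 (avg latency 51≤174, p99 latency 102≤409, throughput 3798≥1079, memory 54≤267).
S5: dominated by S1 (avg latency 98≤172, p99 latency 312≤522, throughput 1803≥1773, memory 385≤409).
S6: not dominated (best throughput).
S7: dominated by S8 (avg latency 51≤81, p99 latency 102≤357, throughput 3798≥1234, memory 54≤494).
S8: not dominated (best avg latency).

S2, S3, S6, S8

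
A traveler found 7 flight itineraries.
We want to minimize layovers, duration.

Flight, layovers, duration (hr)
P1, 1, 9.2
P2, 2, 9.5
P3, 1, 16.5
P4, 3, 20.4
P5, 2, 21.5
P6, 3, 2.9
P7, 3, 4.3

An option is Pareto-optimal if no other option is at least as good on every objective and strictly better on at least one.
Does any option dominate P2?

P1 vs P2: layovers 1≤2, duration 9.2≤9.5 — P1 is at least as good on every objective and strictly better on at least one, so P1 dominates P2.

Yes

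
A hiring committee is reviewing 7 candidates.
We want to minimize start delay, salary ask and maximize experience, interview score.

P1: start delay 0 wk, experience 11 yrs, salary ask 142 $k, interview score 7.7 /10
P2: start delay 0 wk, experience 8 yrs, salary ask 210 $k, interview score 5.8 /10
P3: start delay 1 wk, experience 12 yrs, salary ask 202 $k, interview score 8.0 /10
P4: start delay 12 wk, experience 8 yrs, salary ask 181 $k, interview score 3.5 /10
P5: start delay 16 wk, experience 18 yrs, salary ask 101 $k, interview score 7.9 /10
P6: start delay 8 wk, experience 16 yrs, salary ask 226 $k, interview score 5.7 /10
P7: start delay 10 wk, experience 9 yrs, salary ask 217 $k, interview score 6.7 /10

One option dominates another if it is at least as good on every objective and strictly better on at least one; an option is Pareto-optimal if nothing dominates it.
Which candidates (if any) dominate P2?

P1: start delay 0≤0, experience 11≥8, salary ask 142≤210, interview score 7.7≥5.8 — dominates P2.
Others (P3, P4, P5, P6, P7) are each worse than P2 on at least one objective.

P1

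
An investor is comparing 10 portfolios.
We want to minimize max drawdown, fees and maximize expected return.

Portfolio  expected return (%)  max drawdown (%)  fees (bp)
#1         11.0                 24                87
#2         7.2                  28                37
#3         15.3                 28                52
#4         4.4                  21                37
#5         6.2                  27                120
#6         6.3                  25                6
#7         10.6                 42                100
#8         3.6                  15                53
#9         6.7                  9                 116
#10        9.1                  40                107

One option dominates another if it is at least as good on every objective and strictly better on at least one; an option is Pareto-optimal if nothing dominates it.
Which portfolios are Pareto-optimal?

#1: not dominated.
#2: not dominated.
#3: not dominated (best expected return).
#4: not dominated.
#5: dominated by #1 (expected return 11.0≥6.2, max drawdown 24≤27, fees 87≤120).
#6: not dominated (best fees).
#7: dominated by #1 (expected return 11.0≥10.6, max drawdown 24≤42, fees 87≤100).
#8: not dominated.
#9: not dominated (best max drawdown).
#10: dominated by #1 (expected return 11.0≥9.1, max drawdown 24≤40, fees 87≤107).

#1, #2, #3, #4, #6, #8, #9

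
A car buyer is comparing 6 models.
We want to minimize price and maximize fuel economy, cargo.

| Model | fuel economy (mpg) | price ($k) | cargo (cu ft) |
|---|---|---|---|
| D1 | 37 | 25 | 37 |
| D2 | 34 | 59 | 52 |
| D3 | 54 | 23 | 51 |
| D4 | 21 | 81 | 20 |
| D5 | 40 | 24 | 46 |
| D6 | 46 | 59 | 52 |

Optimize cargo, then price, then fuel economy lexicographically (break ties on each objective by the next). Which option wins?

First maximize cargo: best is 52, kept {D2, D6}.
Then minimize price: best is 59, kept {D2, D6}.
Then maximize fuel economy: best is 46, kept {D6}.

D6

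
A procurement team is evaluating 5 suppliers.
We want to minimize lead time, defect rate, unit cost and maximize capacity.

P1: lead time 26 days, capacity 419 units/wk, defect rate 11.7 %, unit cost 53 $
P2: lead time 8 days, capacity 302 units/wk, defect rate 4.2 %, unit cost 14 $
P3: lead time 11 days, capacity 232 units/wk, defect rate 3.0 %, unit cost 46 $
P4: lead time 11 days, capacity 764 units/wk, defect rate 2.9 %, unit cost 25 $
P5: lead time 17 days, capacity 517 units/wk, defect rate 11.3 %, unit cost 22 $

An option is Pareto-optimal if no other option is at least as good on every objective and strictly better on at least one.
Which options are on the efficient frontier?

P2, P4, P5

P1: dominated by P4 (lead time 11≤26, capacity 764≥419, defect rate 2.9≤11.7, unit cost 25≤53).
P2: not dominated (best lead time).
P3: dominated by P4 (lead time 11≤11, capacity 764≥232, defect rate 2.9≤3.0, unit cost 25≤46).
P4: not dominated (best capacity).
P5: not dominated.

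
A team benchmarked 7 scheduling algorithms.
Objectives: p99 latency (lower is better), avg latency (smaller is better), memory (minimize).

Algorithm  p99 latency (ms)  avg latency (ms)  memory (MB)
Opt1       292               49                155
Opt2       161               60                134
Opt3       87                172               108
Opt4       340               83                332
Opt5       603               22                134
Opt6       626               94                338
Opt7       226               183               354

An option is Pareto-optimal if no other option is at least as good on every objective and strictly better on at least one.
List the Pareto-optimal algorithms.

Opt1: not dominated.
Opt2: not dominated.
Opt3: not dominated (best p99 latency).
Opt4: dominated by Opt1 (p99 latency 292≤340, avg latency 49≤83, memory 155≤332).
Opt5: not dominated (best avg latency).
Opt6: dominated by Opt1 (p99 latency 292≤626, avg latency 49≤94, memory 155≤338).
Opt7: dominated by Opt2 (p99 latency 161≤226, avg latency 60≤183, memory 134≤354).

Opt1, Opt2, Opt3, Opt5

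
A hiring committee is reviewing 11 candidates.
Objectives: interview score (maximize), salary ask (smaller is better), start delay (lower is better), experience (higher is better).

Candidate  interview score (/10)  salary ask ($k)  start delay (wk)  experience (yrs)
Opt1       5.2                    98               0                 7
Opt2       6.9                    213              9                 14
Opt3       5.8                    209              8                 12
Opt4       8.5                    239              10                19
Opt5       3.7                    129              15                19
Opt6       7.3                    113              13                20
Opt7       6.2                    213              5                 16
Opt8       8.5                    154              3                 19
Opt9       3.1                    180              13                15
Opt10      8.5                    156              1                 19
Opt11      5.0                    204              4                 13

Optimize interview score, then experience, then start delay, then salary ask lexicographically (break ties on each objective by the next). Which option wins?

Opt10

First maximize interview score: best is 8.5, kept {Opt4, Opt8, Opt10}.
Then maximize experience: best is 19, kept {Opt4, Opt8, Opt10}.
Then minimize start delay: best is 1, kept {Opt10}.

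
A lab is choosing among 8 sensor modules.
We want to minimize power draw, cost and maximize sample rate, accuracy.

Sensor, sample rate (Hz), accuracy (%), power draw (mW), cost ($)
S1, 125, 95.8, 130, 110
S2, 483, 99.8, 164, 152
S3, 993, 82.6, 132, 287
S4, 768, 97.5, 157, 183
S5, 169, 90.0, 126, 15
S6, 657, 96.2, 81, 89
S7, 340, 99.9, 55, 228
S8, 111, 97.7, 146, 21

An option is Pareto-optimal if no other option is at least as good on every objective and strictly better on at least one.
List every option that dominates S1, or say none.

S6

S6: sample rate 657≥125, accuracy 96.2≥95.8, power draw 81≤130, cost 89≤110 — dominates S1.
Others (S2, S3, S4, S5, S7, S8) are each worse than S1 on at least one objective.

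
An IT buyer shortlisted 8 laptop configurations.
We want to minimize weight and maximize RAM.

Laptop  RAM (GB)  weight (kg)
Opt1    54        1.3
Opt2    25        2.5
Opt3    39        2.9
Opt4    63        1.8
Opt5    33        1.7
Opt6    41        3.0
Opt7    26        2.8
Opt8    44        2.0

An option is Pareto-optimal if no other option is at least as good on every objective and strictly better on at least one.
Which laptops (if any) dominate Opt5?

Opt1: RAM 54≥33, weight 1.3≤1.7 — dominates Opt5.
Others (Opt2, Opt3, Opt4, Opt6, Opt7, Opt8) are each worse than Opt5 on at least one objective.

Opt1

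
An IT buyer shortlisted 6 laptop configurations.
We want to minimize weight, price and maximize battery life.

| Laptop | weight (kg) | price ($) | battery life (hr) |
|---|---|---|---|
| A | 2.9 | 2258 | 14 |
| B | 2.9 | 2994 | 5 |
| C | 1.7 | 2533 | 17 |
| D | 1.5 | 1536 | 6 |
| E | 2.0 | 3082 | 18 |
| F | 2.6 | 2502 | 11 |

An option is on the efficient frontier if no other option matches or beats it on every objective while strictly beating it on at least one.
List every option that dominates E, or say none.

A: worse on weight (2.9 vs 2.0).
B: worse on weight (2.9 vs 2.0).
C: worse on battery life (17 vs 18).
D: worse on battery life (6 vs 18).
F: worse on weight (2.6 vs 2.0).
No option dominates E.

none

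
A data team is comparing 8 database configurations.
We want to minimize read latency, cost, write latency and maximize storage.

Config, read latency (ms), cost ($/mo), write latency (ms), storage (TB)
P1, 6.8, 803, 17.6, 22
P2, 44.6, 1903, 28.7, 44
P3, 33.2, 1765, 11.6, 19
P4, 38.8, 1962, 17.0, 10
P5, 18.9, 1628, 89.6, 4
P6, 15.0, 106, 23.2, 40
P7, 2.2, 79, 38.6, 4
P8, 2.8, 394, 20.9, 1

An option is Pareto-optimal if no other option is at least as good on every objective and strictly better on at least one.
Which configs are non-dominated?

P1: not dominated.
P2: not dominated (best storage).
P3: not dominated (best write latency).
P4: dominated by P3 (read latency 33.2≤38.8, cost 1765≤1962, write latency 11.6≤17.0, storage 19≥10).
P5: dominated by P1 (read latency 6.8≤18.9, cost 803≤1628, write latency 17.6≤89.6, storage 22≥4).
P6: not dominated.
P7: not dominated (best read latency).
P8: not dominated.

P1, P2, P3, P6, P7, P8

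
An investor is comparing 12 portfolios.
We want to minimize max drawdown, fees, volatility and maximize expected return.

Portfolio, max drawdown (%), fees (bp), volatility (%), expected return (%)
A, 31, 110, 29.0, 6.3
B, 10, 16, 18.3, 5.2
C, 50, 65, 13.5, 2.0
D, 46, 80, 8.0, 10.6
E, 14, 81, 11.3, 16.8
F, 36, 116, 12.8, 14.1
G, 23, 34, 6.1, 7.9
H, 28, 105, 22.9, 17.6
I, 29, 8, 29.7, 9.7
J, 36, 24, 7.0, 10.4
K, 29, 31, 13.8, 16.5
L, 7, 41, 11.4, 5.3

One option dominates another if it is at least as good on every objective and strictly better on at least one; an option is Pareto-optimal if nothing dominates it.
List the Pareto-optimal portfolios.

B, D, E, G, H, I, J, K, L

A: dominated by E (max drawdown 14≤31, fees 81≤110, volatility 11.3≤29.0, expected return 16.8≥6.3).
B: not dominated.
C: dominated by G (max drawdown 23≤50, fees 34≤65, volatility 6.1≤13.5, expected return 7.9≥2.0).
D: not dominated.
E: not dominated.
F: dominated by E (max drawdown 14≤36, fees 81≤116, volatility 11.3≤12.8, expected return 16.8≥14.1).
G: not dominated (best volatility).
H: not dominated (best expected return).
I: not dominated (best fees).
J: not dominated.
K: not dominated.
L: not dominated (best max drawdown).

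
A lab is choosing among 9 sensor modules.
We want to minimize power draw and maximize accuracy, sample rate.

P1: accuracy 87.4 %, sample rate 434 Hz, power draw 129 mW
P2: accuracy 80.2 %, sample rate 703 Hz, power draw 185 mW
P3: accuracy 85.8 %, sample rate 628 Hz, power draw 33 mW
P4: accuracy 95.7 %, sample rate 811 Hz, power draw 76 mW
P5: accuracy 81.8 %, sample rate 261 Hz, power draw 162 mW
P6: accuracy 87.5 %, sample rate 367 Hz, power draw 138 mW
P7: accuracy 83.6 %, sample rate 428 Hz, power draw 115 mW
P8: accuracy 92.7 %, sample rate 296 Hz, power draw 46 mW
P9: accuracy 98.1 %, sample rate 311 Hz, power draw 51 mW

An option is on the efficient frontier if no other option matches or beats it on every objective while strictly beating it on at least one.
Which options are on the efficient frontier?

P3, P4, P8, P9

P1: dominated by P4 (accuracy 95.7≥87.4, sample rate 811≥434, power draw 76≤129).
P2: dominated by P4 (accuracy 95.7≥80.2, sample rate 811≥703, power draw 76≤185).
P3: not dominated (best power draw).
P4: not dominated (best sample rate).
P5: dominated by P1 (accuracy 87.4≥81.8, sample rate 434≥261, power draw 129≤162).
P6: dominated by P4 (accuracy 95.7≥87.5, sample rate 811≥367, power draw 76≤138).
P7: dominated by P3 (accuracy 85.8≥83.6, sample rate 628≥428, power draw 33≤115).
P8: not dominated.
P9: not dominated (best accuracy).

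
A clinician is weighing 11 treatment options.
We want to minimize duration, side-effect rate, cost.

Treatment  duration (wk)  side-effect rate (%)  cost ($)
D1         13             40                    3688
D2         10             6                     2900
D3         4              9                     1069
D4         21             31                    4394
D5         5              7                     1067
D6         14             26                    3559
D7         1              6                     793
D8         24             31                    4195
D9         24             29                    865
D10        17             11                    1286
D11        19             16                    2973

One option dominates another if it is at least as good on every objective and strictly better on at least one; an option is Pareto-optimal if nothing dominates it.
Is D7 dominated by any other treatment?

No

D1: worse on duration (13 vs 1).
D2: worse on duration (10 vs 1).
D3: worse on duration (4 vs 1).
D4: worse on duration (21 vs 1).
D5: worse on duration (5 vs 1).
D6: worse on duration (14 vs 1).
D8: worse on duration (24 vs 1).
D9: worse on duration (24 vs 1).
D10: worse on duration (17 vs 1).
D11: worse on duration (19 vs 1).
No option is at least as good as D7 on every objective and strictly better on one.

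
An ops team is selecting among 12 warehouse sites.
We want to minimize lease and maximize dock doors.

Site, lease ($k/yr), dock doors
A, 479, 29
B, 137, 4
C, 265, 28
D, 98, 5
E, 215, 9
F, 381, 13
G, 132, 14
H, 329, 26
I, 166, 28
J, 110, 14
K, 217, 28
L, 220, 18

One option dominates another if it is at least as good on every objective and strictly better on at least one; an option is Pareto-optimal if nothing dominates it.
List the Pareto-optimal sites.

A: not dominated (best dock doors).
B: dominated by D (lease 98≤137, dock doors 5≥4).
C: dominated by I (lease 166≤265, dock doors 28≥28).
D: not dominated (best lease).
E: dominated by G (lease 132≤215, dock doors 14≥9).
F: dominated by C (lease 265≤381, dock doors 28≥13).
G: dominated by J (lease 110≤132, dock doors 14≥14).
H: dominated by C (lease 265≤329, dock doors 28≥26).
I: not dominated.
J: not dominated.
K: dominated by I (lease 166≤217, dock doors 28≥28).
L: dominated by I (lease 166≤220, dock doors 28≥18).

A, D, I, J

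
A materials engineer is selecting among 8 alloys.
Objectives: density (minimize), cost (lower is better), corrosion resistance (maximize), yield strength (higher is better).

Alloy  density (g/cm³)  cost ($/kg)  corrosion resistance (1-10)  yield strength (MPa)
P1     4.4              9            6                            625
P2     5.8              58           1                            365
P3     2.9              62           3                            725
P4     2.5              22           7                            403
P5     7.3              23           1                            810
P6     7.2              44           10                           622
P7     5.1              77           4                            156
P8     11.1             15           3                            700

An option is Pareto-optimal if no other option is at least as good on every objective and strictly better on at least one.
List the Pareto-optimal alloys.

P1: not dominated (best cost).
P2: dominated by P1 (density 4.4≤5.8, cost 9≤58, corrosion resistance 6≥1, yield strength 625≥365).
P3: not dominated.
P4: not dominated (best density).
P5: not dominated (best yield strength).
P6: not dominated (best corrosion resistance).
P7: dominated by P1 (density 4.4≤5.1, cost 9≤77, corrosion resistance 6≥4, yield strength 625≥156).
P8: not dominated.

P1, P3, P4, P5, P6, P8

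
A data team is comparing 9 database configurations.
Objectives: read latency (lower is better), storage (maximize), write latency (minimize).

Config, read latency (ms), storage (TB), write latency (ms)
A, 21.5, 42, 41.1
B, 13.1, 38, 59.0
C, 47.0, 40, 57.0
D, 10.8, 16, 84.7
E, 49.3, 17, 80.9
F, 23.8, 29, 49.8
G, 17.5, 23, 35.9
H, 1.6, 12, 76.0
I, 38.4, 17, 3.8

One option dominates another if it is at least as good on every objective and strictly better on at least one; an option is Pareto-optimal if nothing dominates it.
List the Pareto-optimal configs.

A, B, D, G, H, I

A: not dominated (best storage).
B: not dominated.
C: dominated by A (read latency 21.5≤47.0, storage 42≥40, write latency 41.1≤57.0).
D: not dominated.
E: dominated by A (read latency 21.5≤49.3, storage 42≥17, write latency 41.1≤80.9).
F: dominated by A (read latency 21.5≤23.8, storage 42≥29, write latency 41.1≤49.8).
G: not dominated.
H: not dominated (best read latency).
I: not dominated (best write latency).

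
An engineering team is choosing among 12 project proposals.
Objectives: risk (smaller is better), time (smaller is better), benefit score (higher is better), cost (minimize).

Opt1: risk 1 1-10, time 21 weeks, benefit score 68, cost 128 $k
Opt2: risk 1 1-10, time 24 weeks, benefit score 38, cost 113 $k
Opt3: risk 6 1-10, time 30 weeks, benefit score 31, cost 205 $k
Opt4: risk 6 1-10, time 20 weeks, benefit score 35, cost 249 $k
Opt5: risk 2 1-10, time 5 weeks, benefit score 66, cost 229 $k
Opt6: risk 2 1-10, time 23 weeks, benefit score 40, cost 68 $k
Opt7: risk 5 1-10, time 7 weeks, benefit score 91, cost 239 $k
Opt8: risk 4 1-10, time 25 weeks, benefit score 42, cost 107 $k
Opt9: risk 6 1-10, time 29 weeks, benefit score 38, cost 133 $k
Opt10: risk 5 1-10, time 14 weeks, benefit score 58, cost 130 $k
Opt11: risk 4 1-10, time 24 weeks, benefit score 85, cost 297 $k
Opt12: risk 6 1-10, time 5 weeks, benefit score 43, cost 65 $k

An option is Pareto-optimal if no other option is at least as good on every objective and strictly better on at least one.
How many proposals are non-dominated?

Opt1: not dominated.
Opt2: not dominated.
Opt3: dominated by Opt1 (risk 1≤6, time 21≤30, benefit score 68≥31, cost 128≤205).
Opt4: dominated by Opt5 (risk 2≤6, time 5≤20, benefit score 66≥35, cost 229≤249).
Opt5: not dominated.
Opt6: not dominated.
Opt7: not dominated (best benefit score).
Opt8: not dominated.
Opt9: dominated by Opt1 (risk 1≤6, time 21≤29, benefit score 68≥38, cost 128≤133).
Opt10: not dominated.
Opt11: not dominated.
Opt12: not dominated (best cost).
Pareto-optimal: Opt1, Opt2, Opt5, Opt6, Opt7, Opt8, Opt10, Opt11, Opt12 → 9.

9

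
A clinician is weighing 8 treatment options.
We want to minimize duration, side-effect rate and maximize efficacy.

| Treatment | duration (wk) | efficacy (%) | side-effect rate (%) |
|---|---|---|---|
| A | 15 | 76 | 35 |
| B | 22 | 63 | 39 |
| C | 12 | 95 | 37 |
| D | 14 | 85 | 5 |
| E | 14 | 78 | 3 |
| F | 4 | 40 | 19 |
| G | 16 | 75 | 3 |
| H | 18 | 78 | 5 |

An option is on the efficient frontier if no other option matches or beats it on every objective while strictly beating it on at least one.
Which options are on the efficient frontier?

A: dominated by D (duration 14≤15, efficacy 85≥76, side-effect rate 5≤35).
B: dominated by A (duration 15≤22, efficacy 76≥63, side-effect rate 35≤39).
C: not dominated (best efficacy).
D: not dominated.
E: not dominated.
F: not dominated (best duration).
G: dominated by E (duration 14≤16, efficacy 78≥75, side-effect rate 3≤3).
H: dominated by D (duration 14≤18, efficacy 85≥78, side-effect rate 5≤5).

C, D, E, F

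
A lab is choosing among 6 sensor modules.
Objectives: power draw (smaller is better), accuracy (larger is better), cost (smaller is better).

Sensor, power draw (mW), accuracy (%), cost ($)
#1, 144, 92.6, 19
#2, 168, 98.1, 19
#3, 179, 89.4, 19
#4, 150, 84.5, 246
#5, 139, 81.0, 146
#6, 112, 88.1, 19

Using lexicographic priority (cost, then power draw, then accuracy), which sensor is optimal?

First minimize cost: best is 19, kept {#1, #2, #3, #6}.
Then minimize power draw: best is 112, kept {#6}.

#6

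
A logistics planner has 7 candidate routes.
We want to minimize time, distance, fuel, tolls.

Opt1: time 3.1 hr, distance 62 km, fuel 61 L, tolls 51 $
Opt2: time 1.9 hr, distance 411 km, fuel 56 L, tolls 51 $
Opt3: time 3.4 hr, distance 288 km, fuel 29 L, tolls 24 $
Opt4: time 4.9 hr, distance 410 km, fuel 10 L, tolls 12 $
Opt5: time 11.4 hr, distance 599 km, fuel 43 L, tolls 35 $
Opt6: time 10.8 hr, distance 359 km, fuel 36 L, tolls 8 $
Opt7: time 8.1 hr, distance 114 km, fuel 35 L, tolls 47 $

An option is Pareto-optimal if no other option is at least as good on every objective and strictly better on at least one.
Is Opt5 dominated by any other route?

Yes

Opt3 vs Opt5: time 3.4≤11.4, distance 288≤599, fuel 29≤43, tolls 24≤35 — Opt3 is at least as good on every objective and strictly better on at least one, so Opt3 dominates Opt5.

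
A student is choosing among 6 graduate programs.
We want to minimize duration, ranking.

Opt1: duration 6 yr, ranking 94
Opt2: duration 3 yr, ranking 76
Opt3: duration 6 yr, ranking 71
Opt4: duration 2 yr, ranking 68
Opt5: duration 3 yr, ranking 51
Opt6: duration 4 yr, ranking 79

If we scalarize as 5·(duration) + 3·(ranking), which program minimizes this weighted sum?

Opt1: 5·6 + 3·94 = 312
Opt2: 5·3 + 3·76 = 243
Opt3: 5·6 + 3·71 = 243
Opt4: 5·2 + 3·68 = 214
Opt5: 5·3 + 3·51 = 168
Opt6: 5·4 + 3·79 = 257
Lowest: Opt5 at 168.

Opt5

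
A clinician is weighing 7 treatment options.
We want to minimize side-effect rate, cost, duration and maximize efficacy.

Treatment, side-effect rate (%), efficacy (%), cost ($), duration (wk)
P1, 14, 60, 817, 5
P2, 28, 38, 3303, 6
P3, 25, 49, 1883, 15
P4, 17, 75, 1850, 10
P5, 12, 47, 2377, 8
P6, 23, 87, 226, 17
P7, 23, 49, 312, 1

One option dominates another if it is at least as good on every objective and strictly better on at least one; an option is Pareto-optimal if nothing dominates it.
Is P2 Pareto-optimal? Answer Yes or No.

No

P1 vs P2: side-effect rate 14≤28, efficacy 60≥38, cost 817≤3303, duration 5≤6 — P1 is at least as good on every objective and strictly better on at least one, so P1 dominates P2.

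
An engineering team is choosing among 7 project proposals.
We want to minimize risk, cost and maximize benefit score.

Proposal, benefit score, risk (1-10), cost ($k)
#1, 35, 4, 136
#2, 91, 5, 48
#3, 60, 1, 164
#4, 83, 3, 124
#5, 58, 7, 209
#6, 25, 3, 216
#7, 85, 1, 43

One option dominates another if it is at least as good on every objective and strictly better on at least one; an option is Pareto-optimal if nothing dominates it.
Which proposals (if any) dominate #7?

#1: worse on benefit score (35 vs 85).
#2: worse on risk (5 vs 1).
#3: worse on benefit score (60 vs 85).
#4: worse on benefit score (83 vs 85).
#5: worse on benefit score (58 vs 85).
#6: worse on benefit score (25 vs 85).
No option dominates #7.

none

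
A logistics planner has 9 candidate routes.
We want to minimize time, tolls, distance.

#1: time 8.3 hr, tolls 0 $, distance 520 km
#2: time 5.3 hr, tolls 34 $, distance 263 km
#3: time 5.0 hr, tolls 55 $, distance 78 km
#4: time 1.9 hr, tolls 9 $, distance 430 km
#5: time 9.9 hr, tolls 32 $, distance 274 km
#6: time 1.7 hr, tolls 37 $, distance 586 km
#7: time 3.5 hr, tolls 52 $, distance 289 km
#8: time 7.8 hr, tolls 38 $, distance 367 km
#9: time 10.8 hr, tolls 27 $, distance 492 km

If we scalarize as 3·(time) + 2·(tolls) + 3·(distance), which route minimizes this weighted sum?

#1: 3·8.3 + 2·0 + 3·520 = 1584.9
#2: 3·5.3 + 2·34 + 3·263 = 872.9
#3: 3·5.0 + 2·55 + 3·78 = 359.0
#4: 3·1.9 + 2·9 + 3·430 = 1313.7
#5: 3·9.9 + 2·32 + 3·274 = 915.7
#6: 3·1.7 + 2·37 + 3·586 = 1837.1
#7: 3·3.5 + 2·52 + 3·289 = 981.5
#8: 3·7.8 + 2·38 + 3·367 = 1200.4
#9: 3·10.8 + 2·27 + 3·492 = 1562.4
Lowest: #3 at 359.0.

#3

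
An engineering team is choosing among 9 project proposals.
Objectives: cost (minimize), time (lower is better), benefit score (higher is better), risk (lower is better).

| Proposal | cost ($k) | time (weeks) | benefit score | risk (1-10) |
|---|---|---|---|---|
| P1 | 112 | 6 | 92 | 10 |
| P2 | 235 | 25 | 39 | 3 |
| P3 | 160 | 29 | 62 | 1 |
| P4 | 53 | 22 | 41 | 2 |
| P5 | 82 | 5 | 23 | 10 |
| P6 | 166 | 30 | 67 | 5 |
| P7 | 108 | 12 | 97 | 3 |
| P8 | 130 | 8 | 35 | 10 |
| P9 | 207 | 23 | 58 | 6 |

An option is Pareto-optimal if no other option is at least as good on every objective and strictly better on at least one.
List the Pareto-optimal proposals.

P1, P3, P4, P5, P7

P1: not dominated.
P2: dominated by P4 (cost 53≤235, time 22≤25, benefit score 41≥39, risk 2≤3).
P3: not dominated (best risk).
P4: not dominated (best cost).
P5: not dominated (best time).
P6: dominated by P7 (cost 108≤166, time 12≤30, benefit score 97≥67, risk 3≤5).
P7: not dominated (best benefit score).
P8: dominated by P1 (cost 112≤130, time 6≤8, benefit score 92≥35, risk 10≤10).
P9: dominated by P7 (cost 108≤207, time 12≤23, benefit score 97≥58, risk 3≤6).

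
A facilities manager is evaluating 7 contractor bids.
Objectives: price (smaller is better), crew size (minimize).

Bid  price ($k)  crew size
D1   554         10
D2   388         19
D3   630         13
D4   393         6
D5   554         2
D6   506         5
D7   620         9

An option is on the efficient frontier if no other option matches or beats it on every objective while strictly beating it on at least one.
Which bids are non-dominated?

D2, D4, D5, D6

D1: dominated by D4 (price 393≤554, crew size 6≤10).
D2: not dominated (best price).
D3: dominated by D1 (price 554≤630, crew size 10≤13).
D4: not dominated.
D5: not dominated (best crew size).
D6: not dominated.
D7: dominated by D4 (price 393≤620, crew size 6≤9).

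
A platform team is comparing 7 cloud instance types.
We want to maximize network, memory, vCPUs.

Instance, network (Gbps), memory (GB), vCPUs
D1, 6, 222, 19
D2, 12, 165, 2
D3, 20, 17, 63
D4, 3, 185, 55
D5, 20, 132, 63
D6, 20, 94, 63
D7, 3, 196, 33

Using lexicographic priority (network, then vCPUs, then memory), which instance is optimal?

D5

First maximize network: best is 20, kept {D3, D5, D6}.
Then maximize vCPUs: best is 63, kept {D3, D5, D6}.
Then maximize memory: best is 132, kept {D5}.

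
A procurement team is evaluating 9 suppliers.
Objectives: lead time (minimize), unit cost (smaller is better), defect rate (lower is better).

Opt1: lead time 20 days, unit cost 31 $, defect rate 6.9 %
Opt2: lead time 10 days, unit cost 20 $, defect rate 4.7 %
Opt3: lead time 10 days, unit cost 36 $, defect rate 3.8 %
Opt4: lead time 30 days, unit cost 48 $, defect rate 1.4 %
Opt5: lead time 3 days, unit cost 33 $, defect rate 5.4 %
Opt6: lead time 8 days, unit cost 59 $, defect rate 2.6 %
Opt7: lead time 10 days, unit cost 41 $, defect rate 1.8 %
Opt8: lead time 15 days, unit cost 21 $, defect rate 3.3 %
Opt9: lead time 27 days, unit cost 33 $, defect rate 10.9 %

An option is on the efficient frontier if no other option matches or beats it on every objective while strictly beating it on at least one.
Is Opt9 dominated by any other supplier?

Opt1 vs Opt9: lead time 20≤27, unit cost 31≤33, defect rate 6.9≤10.9 — Opt1 is at least as good on every objective and strictly better on at least one, so Opt1 dominates Opt9.

Yes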